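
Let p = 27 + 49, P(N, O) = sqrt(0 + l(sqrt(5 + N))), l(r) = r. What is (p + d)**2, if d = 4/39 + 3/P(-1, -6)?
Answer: 17631737/3042 + 2968*sqrt(2)/13 ≈ 6119.0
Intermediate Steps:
P(N, O) = (5 + N)**(1/4) (P(N, O) = sqrt(0 + sqrt(5 + N)) = sqrt(sqrt(5 + N)) = (5 + N)**(1/4))
p = 76
d = 4/39 + 3*sqrt(2)/2 (d = 4/39 + 3/((5 - 1)**(1/4)) = 4*(1/39) + 3/(4**(1/4)) = 4/39 + 3/(sqrt(2)) = 4/39 + 3*(sqrt(2)/2) = 4/39 + 3*sqrt(2)/2 ≈ 2.2239)
(p + d)**2 = (76 + (4/39 + 3*sqrt(2)/2))**2 = (2968/39 + 3*sqrt(2)/2)**2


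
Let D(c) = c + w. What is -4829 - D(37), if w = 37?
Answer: -4903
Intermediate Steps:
D(c) = 37 + c (D(c) = c + 37 = 37 + c)
-4829 - D(37) = -4829 - (37 + 37) = -4829 - 1*74 = -4829 - 74 = -4903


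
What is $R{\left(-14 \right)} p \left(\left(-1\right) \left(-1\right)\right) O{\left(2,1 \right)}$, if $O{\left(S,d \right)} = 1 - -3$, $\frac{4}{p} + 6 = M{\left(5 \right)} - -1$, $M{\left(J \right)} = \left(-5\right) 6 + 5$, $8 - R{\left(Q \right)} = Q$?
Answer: $- \frac{176}{15} \approx -11.733$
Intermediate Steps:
$R{\left(Q \right)} = 8 - Q$
$M{\left(J \right)} = -25$ ($M{\left(J \right)} = -30 + 5 = -25$)
$p = - \frac{2}{15}$ ($p = \frac{4}{-6 - 24} = \frac{4}{-30} = 4 \left(- \frac{1}{30}\right) = - \frac{2}{15} \approx -0.13333$)
$O{\left(S,d \right)} = 4$ ($O{\left(S,d \right)} = 1 + 3 = 4$)
$R{\left(-14 \right)} p \left(\left(-1\right) \left(-1\right)\right) O{\left(2,1 \right)} = \left(8 - -14\right) - \frac{2 \left(\left(-1\right) \left(-1\right)\right)}{15} \cdot 4 = \left(8 + 14\right) \left(- \frac{2}{15}\right) 1 \cdot 4 = 22 \left(\left(- \frac{2}{15}\right) 4\right) = 22 \left(- \frac{8}{15}\right) = - \frac{176}{15}$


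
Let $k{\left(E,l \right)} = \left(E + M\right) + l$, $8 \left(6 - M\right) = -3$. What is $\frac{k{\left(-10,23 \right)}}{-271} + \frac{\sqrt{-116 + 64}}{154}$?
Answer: $- \frac{155}{2168} + \frac{i \sqrt{13}}{77} \approx -0.071494 + 0.046825 i$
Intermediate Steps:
$M = \frac{51}{8}$ ($M = 6 - - \frac{3}{8} = 6 + \frac{3}{8} = \frac{51}{8} \approx 6.375$)
$k{\left(E,l \right)} = \frac{51}{8} + E + l$ ($k{\left(E,l \right)} = \left(E + \frac{51}{8}\right) + l = \left(\frac{51}{8} + E\right) + l = \frac{51}{8} + E + l$)
$\frac{k{\left(-10,23 \right)}}{-271} + \frac{\sqrt{-116 + 64}}{154} = \frac{\frac{51}{8} - 10 + 23}{-271} + \frac{\sqrt{-116 + 64}}{154} = \frac{155}{8} \left(- \frac{1}{271}\right) + \sqrt{-52} \cdot \frac{1}{154} = - \frac{155}{2168} + 2 i \sqrt{13} \cdot \frac{1}{154} = - \frac{155}{2168} + \frac{i \sqrt{13}}{77}$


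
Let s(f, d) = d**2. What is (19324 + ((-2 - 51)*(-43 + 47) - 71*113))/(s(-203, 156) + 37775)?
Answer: 11089/62111 ≈ 0.17854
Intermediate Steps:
(19324 + ((-2 - 51)*(-43 + 47) - 71*113))/(s(-203, 156) + 37775) = (19324 + ((-2 - 51)*(-43 + 47) - 71*113))/(156**2 + 37775) = (19324 + (-53*4 - 8023))/(24336 + 37775) = (19324 + (-212 - 8023))/62111 = (19324 - 8235)*(1/62111) = 11089*(1/62111) = 11089/62111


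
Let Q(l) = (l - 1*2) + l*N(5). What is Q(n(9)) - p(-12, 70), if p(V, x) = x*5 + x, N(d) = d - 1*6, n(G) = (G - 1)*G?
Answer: -422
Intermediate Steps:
n(G) = G*(-1 + G) (n(G) = (-1 + G)*G = G*(-1 + G))
N(d) = -6 + d (N(d) = d - 6 = -6 + d)
Q(l) = -2 (Q(l) = (l - 1*2) + l*(-6 + 5) = (l - 2) + l*(-1) = (-2 + l) - l = -2)
p(V, x) = 6*x (p(V, x) = 5*x + x = 6*x)
Q(n(9)) - p(-12, 70) = -2 - 6*70 = -2 - 1*420 = -2 - 420 = -422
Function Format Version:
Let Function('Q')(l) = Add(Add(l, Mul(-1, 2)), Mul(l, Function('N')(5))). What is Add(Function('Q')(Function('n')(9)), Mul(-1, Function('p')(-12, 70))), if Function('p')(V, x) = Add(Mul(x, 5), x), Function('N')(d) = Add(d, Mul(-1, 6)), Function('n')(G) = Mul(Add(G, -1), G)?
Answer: -422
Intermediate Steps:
Function('n')(G) = Mul(G, Add(-1, G)) (Function('n')(G) = Mul(Add(-1, G), G) = Mul(G, Add(-1, G)))
Function('N')(d) = Add(-6, d) (Function('N')(d) = Add(d, -6) = Add(-6, d))
Function('Q')(l) = -2 (Function('Q')(l) = Add(Add(l, Mul(-1, 2)), Mul(l, Add(-6, 5))) = Add(Add(l, -2), Mul(l, -1)) = Add(Add(-2, l), Mul(-1, l)) = -2)
Function('p')(V, x) = Mul(6, x) (Function('p')(V, x) = Add(Mul(5, x), x) = Mul(6, x))
Add(Function('Q')(Function('n')(9)), Mul(-1, Function('p')(-12, 70))) = Add(-2, Mul(-1, Mul(6, 70))) = Add(-2, Mul(-1, 420)) = Add(-2, -420) = -422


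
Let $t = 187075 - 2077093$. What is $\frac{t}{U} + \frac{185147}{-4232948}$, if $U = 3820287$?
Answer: $- \frac{78447410723}{145685371316} \approx -0.53847$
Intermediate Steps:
$t = -1890018$
$\frac{t}{U} + \frac{185147}{-4232948} = - \frac{1890018}{3820287} + \frac{185147}{-4232948} = \left(-1890018\right) \frac{1}{3820287} + 185147 \left(- \frac{1}{4232948}\right) = - \frac{630006}{1273429} - \frac{185147}{4232948} = - \frac{78447410723}{145685371316}$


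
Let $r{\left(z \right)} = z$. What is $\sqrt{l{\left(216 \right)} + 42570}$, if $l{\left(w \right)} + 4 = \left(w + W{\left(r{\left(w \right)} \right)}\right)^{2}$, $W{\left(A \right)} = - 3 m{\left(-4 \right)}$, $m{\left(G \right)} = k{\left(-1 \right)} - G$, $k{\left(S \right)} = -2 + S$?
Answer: $\sqrt{87935} \approx 296.54$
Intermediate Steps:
$m{\left(G \right)} = -3 - G$ ($m{\left(G \right)} = \left(-2 - 1\right) - G = -3 - G$)
$W{\left(A \right)} = -3$ ($W{\left(A \right)} = - 3 \left(-3 - -4\right) = - 3 \left(-3 + 4\right) = \left(-3\right) 1 = -3$)
$l{\left(w \right)} = -4 + \left(-3 + w\right)^{2}$ ($l{\left(w \right)} = -4 + \left(w - 3\right)^{2} = -4 + \left(-3 + w\right)^{2}$)
$\sqrt{l{\left(216 \right)} + 42570} = \sqrt{\left(-4 + \left(-3 + 216\right)^{2}\right) + 42570} = \sqrt{\left(-4 + 213^{2}\right) + 42570} = \sqrt{\left(-4 + 45369\right) + 42570} = \sqrt{45365 + 42570} = \sqrt{87935}$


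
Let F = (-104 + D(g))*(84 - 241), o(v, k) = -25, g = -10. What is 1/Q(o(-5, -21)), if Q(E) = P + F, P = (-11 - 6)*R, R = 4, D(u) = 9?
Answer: 1/14847 ≈ 6.7354e-5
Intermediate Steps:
F = 14915 (F = (-104 + 9)*(84 - 241) = -95*(-157) = 14915)
P = -68 (P = (-11 - 6)*4 = -17*4 = -68)
Q(E) = 14847 (Q(E) = -68 + 14915 = 14847)
1/Q(o(-5, -21)) = 1/14847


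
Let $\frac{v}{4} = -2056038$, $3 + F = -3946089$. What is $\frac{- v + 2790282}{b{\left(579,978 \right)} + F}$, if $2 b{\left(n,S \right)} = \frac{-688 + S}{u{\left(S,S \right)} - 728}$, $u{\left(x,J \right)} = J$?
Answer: $- \frac{550721700}{197304571} \approx -2.7912$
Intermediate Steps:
$F = -3946092$ ($F = -3 - 3946089 = -3946092$)
$v = -8224152$ ($v = 4 \left(-2056038\right) = -8224152$)
$b{\left(n,S \right)} = \frac{-688 + S}{2 \left(-728 + S\right)}$ ($b{\left(n,S \right)} = \frac{\left(-688 + S\right) \frac{1}{S - 728}}{2} = \frac{\left(-688 + S\right) \frac{1}{-728 + S}}{2} = \frac{\frac{1}{-728 + S} \left(-688 + S\right)}{2} = \frac{-688 + S}{2 \left(-728 + S\right)}$)
$\frac{- v + 2790282}{b{\left(579,978 \right)} + F} = \frac{\left(-1\right) \left(-8224152\right) + 2790282}{\frac{-688 + 978}{2 \left(-728 + 978\right)} - 3946092} = \frac{8224152 + 2790282}{\frac{1}{2} \cdot \frac{1}{250} \cdot 290 - 3946092} = \frac{11014434}{\frac{1}{2} \cdot \frac{1}{250} \cdot 290 - 3946092} = \frac{11014434}{\frac{29}{50} - 3946092} = \frac{11014434}{- \frac{197304571}{50}} = 11014434 \left(- \frac{50}{197304571}\right) = - \frac{550721700}{197304571}$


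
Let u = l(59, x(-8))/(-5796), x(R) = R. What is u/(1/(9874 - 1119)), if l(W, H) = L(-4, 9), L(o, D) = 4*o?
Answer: 35020/1449 ≈ 24.168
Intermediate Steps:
l(W, H) = -16 (l(W, H) = 4*(-4) = -16)
u = 4/1449 (u = -16/(-5796) = -16*(-1/5796) = 4/1449 ≈ 0.0027605)
u/(1/(9874 - 1119)) = 4/(1449*(1/(9874 - 1119))) = 4/(1449*(1/8755)) = (4/1449)*8755 = 35020/1449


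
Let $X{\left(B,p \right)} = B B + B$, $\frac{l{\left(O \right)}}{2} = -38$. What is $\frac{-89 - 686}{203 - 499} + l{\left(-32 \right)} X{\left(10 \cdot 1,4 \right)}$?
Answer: $- \frac{2473785}{296} \approx -8357.4$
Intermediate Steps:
$l{\left(O \right)} = -76$ ($l{\left(O \right)} = 2 \left(-38\right) = -76$)
$X{\left(B,p \right)} = B + B^{2}$ ($X{\left(B,p \right)} = B^{2} + B = B + B^{2}$)
$\frac{-89 - 686}{203 - 499} + l{\left(-32 \right)} X{\left(10 \cdot 1,4 \right)} = \frac{-89 - 686}{203 - 499} - 76 \cdot 10 \cdot 1 \left(1 + 10 \cdot 1\right) = - \frac{775}{-296} - 76 \cdot 10 \left(1 + 10\right) = \left(-775\right) \left(- \frac{1}{296}\right) - 76 \cdot 10 \cdot 11 = \frac{775}{296} - 8360 = - \frac{2473785}{296}$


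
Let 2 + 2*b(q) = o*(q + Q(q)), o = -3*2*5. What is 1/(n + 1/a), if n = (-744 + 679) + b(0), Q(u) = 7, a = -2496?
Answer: -2496/426817 ≈ -0.0058479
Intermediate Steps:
o = -30 (o = -6*5 = -30)
b(q) = -106 - 15*q (b(q) = -1 + (-30*(q + 7))/2 = -1 + (-30*(7 + q))/2 = -1 + (-210 - 30*q)/2 = -1 + (-105 - 15*q) = -106 - 15*q)
n = -171 (n = (-744 + 679) + (-106 - 15*0) = -65 + (-106 + 0) = -65 - 106 = -171)
1/(n + 1/a) = 1/(-171 + 1/(-2496)) = 1/(-171 - 1/2496) = 1/(-426817/2496) = -2496/426817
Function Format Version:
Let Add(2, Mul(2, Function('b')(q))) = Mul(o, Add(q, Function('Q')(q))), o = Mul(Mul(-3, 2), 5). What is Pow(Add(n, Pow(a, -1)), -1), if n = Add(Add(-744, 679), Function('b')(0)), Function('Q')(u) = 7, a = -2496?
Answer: Rational(-2496, 426817) ≈ -0.0058479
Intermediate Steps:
o = -30 (o = Mul(-6, 5) = -30)
Function('b')(q) = Add(-106, Mul(-15, q)) (Function('b')(q) = Add(-1, Mul(Rational(1, 2), Mul(-30, Add(q, 7)))) = Add(-1, Mul(Rational(1, 2), Mul(-30, Add(7, q)))) = Add(-1, Mul(Rational(1, 2), Add(-210, Mul(-30, q)))) = Add(-1, Add(-105, Mul(-15, q))) = Add(-106, Mul(-15, q)))
n = -171 (n = Add(Add(-744, 679), Add(-106, Mul(-15, 0))) = Add(-65, Add(-106, 0)) = Add(-65, -106) = -171)
Pow(Add(n, Pow(a, -1)), -1) = Pow(Add(-171, Pow(-2496, -1)), -1) = Pow(Add(-171, Rational(-1, 2496)), -1) = Pow(Rational(-426817, 2496), -1) = Rational(-2496, 426817)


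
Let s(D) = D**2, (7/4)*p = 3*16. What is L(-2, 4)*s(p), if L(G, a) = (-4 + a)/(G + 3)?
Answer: 0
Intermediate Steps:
L(G, a) = (-4 + a)/(3 + G)
p = 192/7 (p = 4*(3*16)/7 = (4/7)*48 = 192/7 ≈ 27.429)
L(-2, 4)*s(p) = ((-4 + 4)/(3 - 2))*(192/7)**2 = (0/1)*(36864/49) = (1*0)*(36864/49) = 0*(36864/49) = 0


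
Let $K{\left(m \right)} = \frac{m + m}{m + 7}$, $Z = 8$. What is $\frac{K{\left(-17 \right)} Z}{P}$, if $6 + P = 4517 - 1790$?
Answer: $\frac{136}{13605} \approx 0.0099963$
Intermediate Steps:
$P = 2721$ ($P = -6 + \left(4517 - 1790\right) = -6 + 2727 = 2721$)
$K{\left(m \right)} = \frac{2 m}{7 + m}$
$\frac{K{\left(-17 \right)} Z}{P} = \frac{2 \left(-17\right) \frac{1}{7 - 17} \cdot 8}{2721} = 2 \left(-17\right) \frac{1}{-10} \cdot 8 \cdot \frac{1}{2721} = 2 \left(-17\right) \left(- \frac{1}{10}\right) 8 \cdot \frac{1}{2721} = \frac{17}{5} \cdot 8 \cdot \frac{1}{2721} = \frac{136}{5} \cdot \frac{1}{2721} = \frac{136}{13605}$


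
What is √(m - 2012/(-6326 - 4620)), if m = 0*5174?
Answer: √5505838/5473 ≈ 0.42873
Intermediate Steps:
m = 0
√(m - 2012/(-6326 - 4620)) = √(0 - 2012/(-6326 - 4620)) = √(0 - 2012/(-10946)) = √(0 - 2012*(-1/10946)) = √(0 + 1006/5473) = √(1006/5473) = √5505838/5473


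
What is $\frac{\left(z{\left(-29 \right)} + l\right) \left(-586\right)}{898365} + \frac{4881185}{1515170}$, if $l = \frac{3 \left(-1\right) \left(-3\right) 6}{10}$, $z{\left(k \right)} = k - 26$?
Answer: $\frac{4429125087677}{1361175697050} \approx 3.2539$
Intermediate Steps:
$z{\left(k \right)} = -26 + k$
$l = \frac{27}{5}$ ($l = 3 \cdot 3 \cdot 6 \cdot \frac{1}{10} = 3 \cdot 18 \cdot \frac{1}{10} = 54 \cdot \frac{1}{10} = \frac{27}{5} \approx 5.4$)
$\frac{\left(z{\left(-29 \right)} + l\right) \left(-586\right)}{898365} + \frac{4881185}{1515170} = \frac{\left(\left(-26 - 29\right) + \frac{27}{5}\right) \left(-586\right)}{898365} + \frac{4881185}{1515170} = \left(-55 + \frac{27}{5}\right) \left(-586\right) \frac{1}{898365} + 4881185 \cdot \frac{1}{1515170} = \left(- \frac{248}{5}\right) \left(-586\right) \frac{1}{898365} + \frac{976237}{303034} = \frac{145328}{5} \cdot \frac{1}{898365} + \frac{976237}{303034} = \frac{145328}{4491825} + \frac{976237}{303034} = \frac{4429125087677}{1361175697050}$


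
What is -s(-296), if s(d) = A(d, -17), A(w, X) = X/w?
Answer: -17/296 ≈ -0.057432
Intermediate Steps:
s(d) = -17/d
-s(-296) = -(-17)/(-296) = -(-17)*(-1)/296 = -1*17/296 = -17/296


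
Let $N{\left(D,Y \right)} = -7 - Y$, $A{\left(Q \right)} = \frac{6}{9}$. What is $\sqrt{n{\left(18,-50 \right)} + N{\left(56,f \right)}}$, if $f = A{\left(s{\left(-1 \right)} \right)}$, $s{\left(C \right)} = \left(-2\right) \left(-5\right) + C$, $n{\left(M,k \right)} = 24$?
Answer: $\frac{7 \sqrt{3}}{3} \approx 4.0415$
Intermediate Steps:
$s{\left(C \right)} = 10 + C$
$A{\left(Q \right)} = \frac{2}{3}$ ($A{\left(Q \right)} = 6 \cdot \frac{1}{9} = \frac{2}{3}$)
$f = \frac{2}{3} \approx 0.66667$
$\sqrt{n{\left(18,-50 \right)} + N{\left(56,f \right)}} = \sqrt{24 - \frac{23}{3}} = \sqrt{\frac{49}{3}} = \frac{7 \sqrt{3}}{3}$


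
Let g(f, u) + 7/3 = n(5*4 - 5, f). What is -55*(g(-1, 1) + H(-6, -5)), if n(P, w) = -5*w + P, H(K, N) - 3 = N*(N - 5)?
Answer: -11660/3 ≈ -3886.7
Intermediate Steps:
H(K, N) = 3 + N*(-5 + N) (H(K, N) = 3 + N*(N - 5) = 3 + N*(-5 + N))
n(P, w) = P - 5*w
g(f, u) = 38/3 - 5*f (g(f, u) = -7/3 + ((5*4 - 5) - 5*f) = -7/3 + ((20 - 5) - 5*f) = -7/3 + (15 - 5*f) = 38/3 - 5*f)
-55*(g(-1, 1) + H(-6, -5)) = -55*((38/3 - 5*(-1)) + (3 + (-5)² - 5*(-5))) = -55*((38/3 + 5) + (3 + 25 + 25)) = -55*(53/3 + 53) = -55*212/3 = -11660/3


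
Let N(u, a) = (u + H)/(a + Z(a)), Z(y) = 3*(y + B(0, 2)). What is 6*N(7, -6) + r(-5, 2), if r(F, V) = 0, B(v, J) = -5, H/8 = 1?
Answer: -30/13 ≈ -2.3077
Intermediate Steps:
H = 8 (H = 8*1 = 8)
Z(y) = -15 + 3*y (Z(y) = 3*(y - 5) = 3*(-5 + y) = -15 + 3*y)
N(u, a) = (8 + u)/(-15 + 4*a) (N(u, a) = (u + 8)/(a + (-15 + 3*a)) = (8 + u)/(-15 + 4*a))
6*N(7, -6) + r(-5, 2) = 6*((8 + 7)/(-15 + 4*(-6))) + 0 = 6*(15/(-15 - 24)) + 0 = 6*(15/(-39)) + 0 = 6*(-1/39*15) + 0 = 6*(-5/13) + 0 = -30/13 + 0 = -30/13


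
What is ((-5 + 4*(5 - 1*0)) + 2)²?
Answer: 289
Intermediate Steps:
((-5 + 4*(5 - 1*0)) + 2)² = ((-5 + 4*(5 + 0)) + 2)² = ((-5 + 4*5) + 2)² = ((-5 + 20) + 2)² = (15 + 2)² = 17² = 289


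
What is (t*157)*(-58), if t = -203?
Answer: 1848518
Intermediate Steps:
(t*157)*(-58) = -203*157*(-58) = -31871*(-58) = 1848518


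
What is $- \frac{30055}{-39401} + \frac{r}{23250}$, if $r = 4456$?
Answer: $\frac{14102413}{14775375} \approx 0.95445$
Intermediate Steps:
$- \frac{30055}{-39401} + \frac{r}{23250} = - \frac{30055}{-39401} + \frac{4456}{23250} = \left(-30055\right) \left(- \frac{1}{39401}\right) + 4456 \cdot \frac{1}{23250} = \frac{30055}{39401} + \frac{2228}{11625} = \frac{14102413}{14775375}$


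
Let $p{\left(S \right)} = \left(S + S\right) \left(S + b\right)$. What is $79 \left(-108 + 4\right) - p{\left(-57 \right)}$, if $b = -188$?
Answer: $-36146$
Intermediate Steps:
$p{\left(S \right)} = 2 S \left(-188 + S\right)$ ($p{\left(S \right)} = \left(S + S\right) \left(S - 188\right) = 2 S \left(-188 + S\right)$)
$79 \left(-108 + 4\right) - p{\left(-57 \right)} = 79 \left(-108 + 4\right) - 2 \left(-57\right) \left(-188 - 57\right) = 79 \left(-104\right) - 2 \left(-57\right) \left(-245\right) = -8216 - 27930 = -36146$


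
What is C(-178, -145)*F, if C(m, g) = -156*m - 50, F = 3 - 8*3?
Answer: -582078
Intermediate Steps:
F = -21 (F = 3 - 24 = -21)
C(m, g) = -50 - 156*m
C(-178, -145)*F = (-50 - 156*(-178))*(-21) = (-50 + 27768)*(-21) = 27718*(-21) = -582078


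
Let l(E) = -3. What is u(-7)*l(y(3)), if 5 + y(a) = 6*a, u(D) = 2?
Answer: -6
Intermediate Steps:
y(a) = -5 + 6*a
u(-7)*l(y(3)) = 2*(-3) = -6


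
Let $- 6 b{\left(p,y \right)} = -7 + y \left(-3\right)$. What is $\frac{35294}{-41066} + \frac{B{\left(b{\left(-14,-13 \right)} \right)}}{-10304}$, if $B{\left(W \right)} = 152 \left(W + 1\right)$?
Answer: $- \frac{63116357}{79339512} \approx -0.79552$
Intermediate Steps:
$b{\left(p,y \right)} = \frac{7}{6} + \frac{y}{2}$ ($b{\left(p,y \right)} = - \frac{-7 + y \left(-3\right)}{6} = - \frac{-7 - 3 y}{6} = \frac{7}{6} + \frac{y}{2}$)
$B{\left(W \right)} = 152 + 152 W$ ($B{\left(W \right)} = 152 \left(1 + W\right) = 152 + 152 W$)
$\frac{35294}{-41066} + \frac{B{\left(b{\left(-14,-13 \right)} \right)}}{-10304} = \frac{35294}{-41066} + \frac{152 + 152 \left(\frac{7}{6} + \frac{1}{2} \left(-13\right)\right)}{-10304} = 35294 \left(- \frac{1}{41066}\right) + \left(152 + 152 \left(\frac{7}{6} - \frac{13}{2}\right)\right) \left(- \frac{1}{10304}\right) = - \frac{17647}{20533} + \left(152 + 152 \left(- \frac{16}{3}\right)\right) \left(- \frac{1}{10304}\right) = - \frac{17647}{20533} + \left(152 - \frac{2432}{3}\right) \left(- \frac{1}{10304}\right) = - \frac{17647}{20533} - - \frac{247}{3864} = - \frac{17647}{20533} + \frac{247}{3864} = - \frac{63116357}{79339512}$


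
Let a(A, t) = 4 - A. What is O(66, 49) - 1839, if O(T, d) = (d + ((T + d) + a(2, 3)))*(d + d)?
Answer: 14429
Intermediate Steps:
O(T, d) = 2*d*(2 + T + 2*d) (O(T, d) = (d + ((T + d) + (4 - 1*2)))*(d + d) = (d + ((T + d) + (4 - 2)))*(2*d) = (d + ((T + d) + 2))*(2*d) = (d + (2 + T + d))*(2*d) = (2 + T + 2*d)*(2*d) = 2*d*(2 + T + 2*d))
O(66, 49) - 1839 = 2*49*(2 + 66 + 2*49) - 1839 = 2*49*(2 + 66 + 98) - 1839 = 2*49*166 - 1839 = 16268 - 1839 = 14429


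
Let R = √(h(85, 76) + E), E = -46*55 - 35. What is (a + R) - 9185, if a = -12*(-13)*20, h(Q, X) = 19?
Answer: -6065 + I*√2546 ≈ -6065.0 + 50.458*I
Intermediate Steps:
E = -2565 (E = -2530 - 35 = -2565)
a = 3120 (a = 156*20 = 3120)
R = I*√2546 (R = √(19 - 2565) = √(-2546) = I*√2546 ≈ 50.458*I)
(a + R) - 9185 = (3120 + I*√2546) - 9185 = -6065 + I*√2546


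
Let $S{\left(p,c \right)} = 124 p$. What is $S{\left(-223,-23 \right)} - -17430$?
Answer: $-10222$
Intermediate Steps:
$S{\left(-223,-23 \right)} - -17430 = 124 \left(-223\right) - -17430 = -27652 + 17430 = -10222$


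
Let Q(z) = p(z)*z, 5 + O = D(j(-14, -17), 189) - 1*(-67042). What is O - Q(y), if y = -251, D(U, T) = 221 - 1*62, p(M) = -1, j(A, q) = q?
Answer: 66945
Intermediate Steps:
D(U, T) = 159 (D(U, T) = 221 - 62 = 159)
O = 67196 (O = -5 + (159 - 1*(-67042)) = -5 + (159 + 67042) = -5 + 67201 = 67196)
Q(z) = -z
O - Q(y) = 67196 - (-1)*(-251) = 67196 - 1*251 = 67196 - 251 = 66945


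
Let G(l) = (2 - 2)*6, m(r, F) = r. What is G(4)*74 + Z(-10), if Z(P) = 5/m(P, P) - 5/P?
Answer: 0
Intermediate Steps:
G(l) = 0 (G(l) = 0*6 = 0)
Z(P) = 0 (Z(P) = 5/P - 5/P = 0)
G(4)*74 + Z(-10) = 0*74 + 0 = 0 + 0 = 0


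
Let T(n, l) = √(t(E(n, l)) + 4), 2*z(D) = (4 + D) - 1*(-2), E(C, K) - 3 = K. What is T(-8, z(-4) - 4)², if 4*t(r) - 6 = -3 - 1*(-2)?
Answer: 21/4 ≈ 5.2500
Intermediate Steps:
E(C, K) = 3 + K
t(r) = 5/4 (t(r) = 3/2 + (-3 - 1*(-2))/4 = 3/2 + (-3 + 2)/4 = 3/2 + (¼)*(-1) = 3/2 - ¼ = 5/4)
z(D) = 3 + D/2 (z(D) = ((4 + D) - 1*(-2))/2 = ((4 + D) + 2)/2 = (6 + D)/2 = 3 + D/2)
T(n, l) = √21/2 (T(n, l) = √(5/4 + 4) = √(21/4) = √21/2)
T(-8, z(-4) - 4)² = (√21/2)² = 21/4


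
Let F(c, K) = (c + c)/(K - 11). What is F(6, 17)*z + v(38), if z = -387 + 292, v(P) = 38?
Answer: -152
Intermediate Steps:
F(c, K) = 2*c/(-11 + K) (F(c, K) = (2*c)/(-11 + K) = 2*c/(-11 + K))
z = -95
F(6, 17)*z + v(38) = (2*6/(-11 + 17))*(-95) + 38 = (2*6/6)*(-95) + 38 = (2*6*(⅙))*(-95) + 38 = 2*(-95) + 38 = -190 + 38 = -152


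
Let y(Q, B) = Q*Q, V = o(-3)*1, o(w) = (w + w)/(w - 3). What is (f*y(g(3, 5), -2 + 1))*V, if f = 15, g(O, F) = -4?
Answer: 240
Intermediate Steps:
o(w) = 2*w/(-3 + w) (o(w) = (2*w)/(-3 + w) = 2*w/(-3 + w))
V = 1 (V = (2*(-3)/(-3 - 3))*1 = (2*(-3)/(-6))*1 = (2*(-3)*(-⅙))*1 = 1*1 = 1)
y(Q, B) = Q²
(f*y(g(3, 5), -2 + 1))*V = (15*(-4)²)*1 = (15*16)*1 = 240*1 = 240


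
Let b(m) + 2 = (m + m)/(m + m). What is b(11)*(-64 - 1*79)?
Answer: 143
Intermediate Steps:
b(m) = -1 (b(m) = -2 + (m + m)/(m + m) = -2 + (2*m)/((2*m)) = -2 + (2*m)*(1/(2*m)) = -2 + 1 = -1)
b(11)*(-64 - 1*79) = -(-64 - 1*79) = -(-64 - 79) = -1*(-143) = 143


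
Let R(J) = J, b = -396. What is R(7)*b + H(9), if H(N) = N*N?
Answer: -2691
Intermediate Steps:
H(N) = N**2
R(7)*b + H(9) = 7*(-396) + 9**2 = -2772 + 81 = -2691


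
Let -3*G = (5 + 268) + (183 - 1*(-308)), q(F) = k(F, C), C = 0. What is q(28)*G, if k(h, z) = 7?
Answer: -5348/3 ≈ -1782.7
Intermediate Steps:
q(F) = 7
G = -764/3 (G = -((5 + 268) + (183 - 1*(-308)))/3 = -(273 + (183 + 308))/3 = -(273 + 491)/3 = -1/3*764 = -764/3 ≈ -254.67)
q(28)*G = 7*(-764/3) = -5348/3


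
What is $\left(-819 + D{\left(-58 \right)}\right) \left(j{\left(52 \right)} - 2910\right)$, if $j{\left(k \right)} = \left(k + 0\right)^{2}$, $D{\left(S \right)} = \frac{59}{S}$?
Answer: $\frac{4898783}{29} \approx 1.6892 \cdot 10^{5}$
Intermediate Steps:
$j{\left(k \right)} = k^{2}$
$\left(-819 + D{\left(-58 \right)}\right) \left(j{\left(52 \right)} - 2910\right) = \left(-819 + \frac{59}{-58}\right) \left(52^{2} - 2910\right) = \left(-819 + 59 \left(- \frac{1}{58}\right)\right) \left(2704 - 2910\right) = \left(-819 - \frac{59}{58}\right) \left(-206\right) = \left(- \frac{47561}{58}\right) \left(-206\right) = \frac{4898783}{29}$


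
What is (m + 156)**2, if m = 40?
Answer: 38416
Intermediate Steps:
(m + 156)**2 = (40 + 156)**2 = 196**2 = 38416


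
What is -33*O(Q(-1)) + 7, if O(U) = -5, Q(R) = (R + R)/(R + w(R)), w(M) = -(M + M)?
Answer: 172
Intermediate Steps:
w(M) = -2*M
Q(R) = -2 (Q(R) = (R + R)/(R - 2*R) = (2*R)/((-R)) = (2*R)*(-1/R) = -2)
-33*O(Q(-1)) + 7 = -33*(-5) + 7 = 165 + 7 = 172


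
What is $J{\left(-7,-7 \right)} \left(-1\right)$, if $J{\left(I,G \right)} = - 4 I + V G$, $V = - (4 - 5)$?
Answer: $-21$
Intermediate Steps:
$V = 1$ ($V = \left(-1\right) \left(-1\right) = 1$)
$J{\left(I,G \right)} = G - 4 I$ ($J{\left(I,G \right)} = - 4 I + 1 G = - 4 I + G = G - 4 I$)
$J{\left(-7,-7 \right)} \left(-1\right) = \left(-7 - -28\right) \left(-1\right) = \left(-7 + 28\right) \left(-1\right) = 21 \left(-1\right) = -21$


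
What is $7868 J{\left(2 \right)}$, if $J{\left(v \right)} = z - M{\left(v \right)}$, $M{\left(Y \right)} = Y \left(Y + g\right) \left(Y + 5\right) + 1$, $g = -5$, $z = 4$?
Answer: $354060$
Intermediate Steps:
$M{\left(Y \right)} = 1 + Y \left(-5 + Y\right) \left(5 + Y\right)$ ($M{\left(Y \right)} = Y \left(Y - 5\right) \left(Y + 5\right) + 1 = Y \left(-5 + Y\right) \left(5 + Y\right) + 1 = 1 + Y \left(-5 + Y\right) \left(5 + Y\right)$)
$J{\left(v \right)} = 3 - v^{3} + 25 v$ ($J{\left(v \right)} = 4 - \left(1 + v^{3} - 25 v\right) = 3 - v^{3} + 25 v$)
$7868 J{\left(2 \right)} = 7868 \left(3 - 2^{3} + 25 \cdot 2\right) = 7868 \left(3 - 8 + 50\right) = 7868 \cdot 45 = 354060$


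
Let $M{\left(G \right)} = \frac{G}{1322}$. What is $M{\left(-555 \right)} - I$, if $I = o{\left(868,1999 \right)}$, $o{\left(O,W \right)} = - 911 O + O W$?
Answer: $- \frac{1248476203}{1322} \approx -9.4438 \cdot 10^{5}$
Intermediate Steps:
$M{\left(G \right)} = \frac{G}{1322}$ ($M{\left(G \right)} = G \frac{1}{1322} = \frac{G}{1322}$)
$I = 944384$ ($I = 868 \left(-911 + 1999\right) = 868 \cdot 1088 = 944384$)
$M{\left(-555 \right)} - I = \frac{1}{1322} \left(-555\right) - 944384 = - \frac{555}{1322} - 944384 = - \frac{1248476203}{1322}$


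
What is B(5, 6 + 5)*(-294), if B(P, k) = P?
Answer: -1470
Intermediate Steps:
B(5, 6 + 5)*(-294) = 5*(-294) = -1470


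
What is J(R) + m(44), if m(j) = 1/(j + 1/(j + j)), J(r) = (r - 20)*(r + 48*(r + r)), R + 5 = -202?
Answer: 17652874597/3873 ≈ 4.5579e+6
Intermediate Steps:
R = -207 (R = -5 - 202 = -207)
J(r) = 97*r*(-20 + r) (J(r) = (-20 + r)*(r + 48*(2*r)) = (-20 + r)*(r + 96*r) = (-20 + r)*(97*r) = 97*r*(-20 + r))
m(j) = 1/(j + 1/(2*j))
J(R) + m(44) = 97*(-207)*(-20 - 207) + 2*44/(1 + 2*44²) = 97*(-207)*(-227) + 2*44/(1 + 2*1936) = 4557933 + 2*44/(1 + 3872) = 4557933 + 2*44/3873 = 4557933 + 2*44*(1/3873) = 4557933 + 88/3873 = 17652874597/3873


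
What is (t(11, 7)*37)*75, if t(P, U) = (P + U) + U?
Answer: 69375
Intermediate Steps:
t(P, U) = P + 2*U
(t(11, 7)*37)*75 = ((11 + 2*7)*37)*75 = ((11 + 14)*37)*75 = (25*37)*75 = 925*75 = 69375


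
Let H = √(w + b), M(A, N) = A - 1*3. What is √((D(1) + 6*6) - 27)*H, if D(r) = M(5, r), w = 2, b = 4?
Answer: √66 ≈ 8.1240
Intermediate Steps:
M(A, N) = -3 + A (M(A, N) = A - 3 = -3 + A)
D(r) = 2 (D(r) = -3 + 5 = 2)
H = √6 (H = √(2 + 4) = √6 ≈ 2.4495)
√((D(1) + 6*6) - 27)*H = √((2 + 6*6) - 27)*√6 = √((2 + 36) - 27)*√6 = √(38 - 27)*√6 = √11*√6 = √66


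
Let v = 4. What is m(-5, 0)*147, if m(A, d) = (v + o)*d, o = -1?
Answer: 0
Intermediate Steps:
m(A, d) = 3*d (m(A, d) = (4 - 1)*d = 3*d)
m(-5, 0)*147 = (3*0)*147 = 0*147 = 0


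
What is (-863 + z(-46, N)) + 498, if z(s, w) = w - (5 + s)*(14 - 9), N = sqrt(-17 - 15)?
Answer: -160 + 4*I*sqrt(2) ≈ -160.0 + 5.6569*I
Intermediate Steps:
N = 4*I*sqrt(2) (N = sqrt(-32) = 4*I*sqrt(2) ≈ 5.6569*I)
z(s, w) = -25 + w - 5*s (z(s, w) = w - (5 + s)*5 = w - (25 + 5*s) = w + (-25 - 5*s) = -25 + w - 5*s)
(-863 + z(-46, N)) + 498 = (-863 + (-25 + 4*I*sqrt(2) - 5*(-46))) + 498 = (-863 + (-25 + 4*I*sqrt(2) + 230)) + 498 = (-863 + (205 + 4*I*sqrt(2))) + 498 = (-658 + 4*I*sqrt(2)) + 498 = -160 + 4*I*sqrt(2)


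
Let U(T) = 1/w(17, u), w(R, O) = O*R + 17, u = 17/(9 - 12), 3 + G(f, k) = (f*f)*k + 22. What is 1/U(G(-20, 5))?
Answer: -238/3 ≈ -79.333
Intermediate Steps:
G(f, k) = 19 + k*f² (G(f, k) = -3 + ((f*f)*k + 22) = -3 + (f²*k + 22) = -3 + (k*f² + 22) = -3 + (22 + k*f²) = 19 + k*f²)
u = -17/3 (u = 17/(-3) = 17*(-⅓) = -17/3 ≈ -5.6667)
w(R, O) = 17 + O*R
U(T) = -3/238 (U(T) = 1/(17 - 17/3*17) = 1/(17 - 289/3) = 1/(-238/3) = -3/238)
1/U(G(-20, 5)) = 1/(-3/238) = -238/3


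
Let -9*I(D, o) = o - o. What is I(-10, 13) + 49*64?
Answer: 3136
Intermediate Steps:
I(D, o) = 0 (I(D, o) = -(o - o)/9 = -⅑*0 = 0)
I(-10, 13) + 49*64 = 0 + 49*64 = 0 + 3136 = 3136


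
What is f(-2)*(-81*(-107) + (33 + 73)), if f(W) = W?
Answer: -17546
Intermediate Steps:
f(-2)*(-81*(-107) + (33 + 73)) = -2*(-81*(-107) + (33 + 73)) = -2*(8667 + 106) = -2*8773 = -17546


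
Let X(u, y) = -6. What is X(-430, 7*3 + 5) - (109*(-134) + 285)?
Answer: 14315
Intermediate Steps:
X(-430, 7*3 + 5) - (109*(-134) + 285) = -6 - (109*(-134) + 285) = -6 - (-14606 + 285) = -6 - 1*(-14321) = -6 + 14321 = 14315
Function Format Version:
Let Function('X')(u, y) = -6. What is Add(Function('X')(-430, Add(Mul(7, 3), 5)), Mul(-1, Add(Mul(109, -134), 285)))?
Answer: 14315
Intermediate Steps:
Add(Function('X')(-430, Add(Mul(7, 3), 5)), Mul(-1, Add(Mul(109, -134), 285))) = Add(-6, Mul(-1, Add(Mul(109, -134), 285))) = Add(-6, Mul(-1, Add(-14606, 285))) = Add(-6, Mul(-1, -14321)) = Add(-6, 14321) = 14315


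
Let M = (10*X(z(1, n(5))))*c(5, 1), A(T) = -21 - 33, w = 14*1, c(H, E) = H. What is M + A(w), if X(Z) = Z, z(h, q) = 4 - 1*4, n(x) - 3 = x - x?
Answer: -54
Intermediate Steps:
n(x) = 3 (n(x) = 3 + (x - x) = 3 + 0 = 3)
z(h, q) = 0 (z(h, q) = 4 - 4 = 0)
w = 14
A(T) = -54
M = 0 (M = (10*0)*5 = 0*5 = 0)
M + A(w) = 0 - 54 = -54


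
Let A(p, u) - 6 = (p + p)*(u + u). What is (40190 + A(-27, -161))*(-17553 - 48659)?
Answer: -3812751808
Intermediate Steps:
A(p, u) = 6 + 4*p*u (A(p, u) = 6 + (p + p)*(u + u) = 6 + (2*p)*(2*u) = 6 + 4*p*u)
(40190 + A(-27, -161))*(-17553 - 48659) = (40190 + (6 + 4*(-27)*(-161)))*(-17553 - 48659) = (40190 + (6 + 17388))*(-66212) = (40190 + 17394)*(-66212) = 57584*(-66212) = -3812751808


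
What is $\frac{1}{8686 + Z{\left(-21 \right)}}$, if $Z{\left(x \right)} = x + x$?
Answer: $\frac{1}{8644} \approx 0.00011569$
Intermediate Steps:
$Z{\left(x \right)} = 2 x$
$\frac{1}{8686 + Z{\left(-21 \right)}} = \frac{1}{8686 + 2 \left(-21\right)} = \frac{1}{8686 - 42} = \frac{1}{8644}$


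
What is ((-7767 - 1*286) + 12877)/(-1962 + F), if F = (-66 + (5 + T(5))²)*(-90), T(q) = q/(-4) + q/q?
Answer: 4288/1731 ≈ 2.4772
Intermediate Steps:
T(q) = 1 - q/4 (T(q) = q*(-¼) + 1 = -q/4 + 1 = 1 - q/4)
F = 31275/8 (F = (-66 + (5 + (1 - ¼*5))²)*(-90) = (-66 + (5 + (1 - 5/4))²)*(-90) = (-66 + (5 - ¼)²)*(-90) = (-66 + (19/4)²)*(-90) = (-66 + 361/16)*(-90) = -695/16*(-90) = 31275/8 ≈ 3909.4)
((-7767 - 1*286) + 12877)/(-1962 + F) = ((-7767 - 1*286) + 12877)/(-1962 + 31275/8) = ((-7767 - 286) + 12877)/(15579/8) = (-8053 + 12877)*(8/15579) = 4824*(8/15579) = 4288/1731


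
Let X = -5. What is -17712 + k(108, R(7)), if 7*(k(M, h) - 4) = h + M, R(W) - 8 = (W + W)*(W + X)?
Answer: -123812/7 ≈ -17687.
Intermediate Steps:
R(W) = 8 + 2*W*(-5 + W) (R(W) = 8 + (W + W)*(W - 5) = 8 + (2*W)*(-5 + W) = 8 + 2*W*(-5 + W))
k(M, h) = 4 + M/7 + h/7 (k(M, h) = 4 + (h + M)/7 = 4 + (M + h)/7 = 4 + (M/7 + h/7) = 4 + M/7 + h/7)
-17712 + k(108, R(7)) = -17712 + (4 + (⅐)*108 + (8 - 10*7 + 2*7²)/7) = -17712 + (4 + 108/7 + (8 - 70 + 2*49)/7) = -17712 + (4 + 108/7 + (8 - 70 + 98)/7) = -17712 + (4 + 108/7 + (⅐)*36) = -17712 + (4 + 108/7 + 36/7) = -17712 + 172/7 = -123812/7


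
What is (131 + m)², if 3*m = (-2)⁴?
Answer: 167281/9 ≈ 18587.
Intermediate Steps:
m = 16/3 (m = (⅓)*(-2)⁴ = (⅓)*16 = 16/3 ≈ 5.3333)
(131 + m)² = (131 + 16/3)² = (409/3)² = 167281/9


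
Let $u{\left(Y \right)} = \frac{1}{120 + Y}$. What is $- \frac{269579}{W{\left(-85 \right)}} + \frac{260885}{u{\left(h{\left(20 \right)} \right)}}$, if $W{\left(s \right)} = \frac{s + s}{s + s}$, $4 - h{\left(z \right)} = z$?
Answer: $26862461$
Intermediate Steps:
$h{\left(z \right)} = 4 - z$
$W{\left(s \right)} = 1$ ($W{\left(s \right)} = \frac{2 s}{2 s} = 2 s \frac{1}{2 s} = 1$)
$- \frac{269579}{W{\left(-85 \right)}} + \frac{260885}{u{\left(h{\left(20 \right)} \right)}} = - \frac{269579}{1} + \frac{260885}{\frac{1}{120 + \left(4 - 20\right)}} = \left(-269579\right) 1 + \frac{260885}{\frac{1}{120 + \left(4 - 20\right)}} = -269579 + \frac{260885}{\frac{1}{120 - 16}} = -269579 + \frac{260885}{\frac{1}{104}} = -269579 + 260885 \frac{1}{\frac{1}{104}} = -269579 + 260885 \cdot 104 = -269579 + 27132040 = 26862461$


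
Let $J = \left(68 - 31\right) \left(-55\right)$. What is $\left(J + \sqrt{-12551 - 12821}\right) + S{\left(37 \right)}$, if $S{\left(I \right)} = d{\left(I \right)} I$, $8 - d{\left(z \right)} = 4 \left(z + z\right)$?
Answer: $-12691 + 2 i \sqrt{6343} \approx -12691.0 + 159.29 i$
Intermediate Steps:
$d{\left(z \right)} = 8 - 8 z$ ($d{\left(z \right)} = 8 - 4 \left(z + z\right) = 8 - 4 \cdot 2 z = 8 - 8 z$)
$S{\left(I \right)} = I \left(8 - 8 I\right)$ ($S{\left(I \right)} = \left(8 - 8 I\right) I = I \left(8 - 8 I\right)$)
$J = -2035$ ($J = 37 \left(-55\right) = -2035$)
$\left(J + \sqrt{-12551 - 12821}\right) + S{\left(37 \right)} = \left(-2035 + \sqrt{-12551 - 12821}\right) + 8 \cdot 37 \left(1 - 37\right) = \left(-2035 + \sqrt{-25372}\right) + 8 \cdot 37 \left(1 - 37\right) = \left(-2035 + 2 i \sqrt{6343}\right) + 8 \cdot 37 \left(-36\right) = \left(-2035 + 2 i \sqrt{6343}\right) - 10656 = -12691 + 2 i \sqrt{6343}$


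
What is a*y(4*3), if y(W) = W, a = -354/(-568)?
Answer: 531/71 ≈ 7.4789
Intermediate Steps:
a = 177/284 (a = -354*(-1/568) = 177/284 ≈ 0.62324)
a*y(4*3) = 177*(4*3)/284 = (177/284)*12 = 531/71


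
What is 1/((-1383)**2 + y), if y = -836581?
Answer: 1/1076108 ≈ 9.2927e-7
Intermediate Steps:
1/((-1383)**2 + y) = 1/((-1383)**2 - 836581) = 1/(1912689 - 836581) = 1/1076108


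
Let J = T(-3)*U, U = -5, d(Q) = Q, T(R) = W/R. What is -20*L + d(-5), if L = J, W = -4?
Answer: 385/3 ≈ 128.33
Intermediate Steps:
T(R) = -4/R
J = -20/3 (J = -4/(-3)*(-5) = -4*(-⅓)*(-5) = (4/3)*(-5) = -20/3 ≈ -6.6667)
L = -20/3 ≈ -6.6667
-20*L + d(-5) = -20*(-20/3) - 5 = 400/3 - 5 = 385/3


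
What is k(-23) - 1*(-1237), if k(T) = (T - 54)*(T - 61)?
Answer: 7705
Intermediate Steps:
k(T) = (-61 + T)*(-54 + T) (k(T) = (-54 + T)*(-61 + T) = (-61 + T)*(-54 + T))
k(-23) - 1*(-1237) = (3294 + (-23)**2 - 115*(-23)) - 1*(-1237) = (3294 + 529 + 2645) + 1237 = 6468 + 1237 = 7705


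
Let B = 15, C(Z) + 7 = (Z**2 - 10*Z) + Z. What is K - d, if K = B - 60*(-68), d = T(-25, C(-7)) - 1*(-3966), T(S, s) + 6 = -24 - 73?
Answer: 232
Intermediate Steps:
C(Z) = -7 + Z**2 - 9*Z (C(Z) = -7 + ((Z**2 - 10*Z) + Z) = -7 + (Z**2 - 9*Z) = -7 + Z**2 - 9*Z)
T(S, s) = -103 (T(S, s) = -6 + (-24 - 73) = -6 - 97 = -103)
d = 3863 (d = -103 - 1*(-3966) = -103 + 3966 = 3863)
K = 4095 (K = 15 - 60*(-68) = 15 + 4080 = 4095)
K - d = 4095 - 1*3863 = 4095 - 3863 = 232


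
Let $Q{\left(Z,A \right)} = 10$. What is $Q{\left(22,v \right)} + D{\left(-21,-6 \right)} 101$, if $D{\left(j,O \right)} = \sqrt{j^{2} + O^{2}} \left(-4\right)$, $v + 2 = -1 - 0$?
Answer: $10 - 1212 \sqrt{53} \approx -8813.5$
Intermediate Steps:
$v = -3$ ($v = -2 - 1 = -3$)
$D{\left(j,O \right)} = - 4 \sqrt{O^{2} + j^{2}}$ ($D{\left(j,O \right)} = \sqrt{O^{2} + j^{2}} \left(-4\right) = - 4 \sqrt{O^{2} + j^{2}}$)
$Q{\left(22,v \right)} + D{\left(-21,-6 \right)} 101 = 10 + - 4 \sqrt{\left(-6\right)^{2} + \left(-21\right)^{2}} \cdot 101 = 10 + - 4 \sqrt{36 + 441} \cdot 101 = 10 + - 4 \sqrt{477} \cdot 101 = 10 + - 4 \cdot 3 \sqrt{53} \cdot 101 = 10 + - 12 \sqrt{53} \cdot 101 = 10 - 1212 \sqrt{53}$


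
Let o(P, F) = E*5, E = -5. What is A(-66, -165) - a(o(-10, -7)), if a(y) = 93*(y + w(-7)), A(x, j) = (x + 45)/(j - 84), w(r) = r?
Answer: 247015/83 ≈ 2976.1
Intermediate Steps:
A(x, j) = (45 + x)/(-84 + j)
o(P, F) = -25 (o(P, F) = -5*5 = -25)
a(y) = -651 + 93*y (a(y) = 93*(y - 7) = 93*(-7 + y) = -651 + 93*y)
A(-66, -165) - a(o(-10, -7)) = (45 - 66)/(-84 - 165) - (-651 + 93*(-25)) = -21/(-249) - (-651 - 2325) = -1/249*(-21) - 1*(-2976) = 7/83 + 2976 = 247015/83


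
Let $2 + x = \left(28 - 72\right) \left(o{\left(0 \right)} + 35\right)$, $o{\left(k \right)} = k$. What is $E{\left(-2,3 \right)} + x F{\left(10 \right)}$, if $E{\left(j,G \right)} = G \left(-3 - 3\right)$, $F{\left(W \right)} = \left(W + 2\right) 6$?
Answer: $-111042$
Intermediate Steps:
$F{\left(W \right)} = 12 + 6 W$ ($F{\left(W \right)} = \left(2 + W\right) 6 = 12 + 6 W$)
$E{\left(j,G \right)} = - 6 G$ ($E{\left(j,G \right)} = G \left(-6\right) = - 6 G$)
$x = -1542$ ($x = -2 + \left(28 - 72\right) \left(0 + 35\right) = -2 - 1540 = -1542$)
$E{\left(-2,3 \right)} + x F{\left(10 \right)} = \left(-6\right) 3 - 1542 \left(12 + 6 \cdot 10\right) = -18 - 1542 \left(12 + 60\right) = -18 - 111024 = -111042$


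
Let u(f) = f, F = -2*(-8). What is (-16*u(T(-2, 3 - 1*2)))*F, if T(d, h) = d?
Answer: 512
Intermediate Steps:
F = 16
(-16*u(T(-2, 3 - 1*2)))*F = -16*(-2)*16 = 32*16 = 512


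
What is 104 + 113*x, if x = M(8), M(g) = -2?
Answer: -122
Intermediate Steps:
x = -2
104 + 113*x = 104 + 113*(-2) = 104 - 226 = -122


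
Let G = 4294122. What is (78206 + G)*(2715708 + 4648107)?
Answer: 32197014511320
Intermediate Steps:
(78206 + G)*(2715708 + 4648107) = (78206 + 4294122)*(2715708 + 4648107) = 4372328*7363815 = 32197014511320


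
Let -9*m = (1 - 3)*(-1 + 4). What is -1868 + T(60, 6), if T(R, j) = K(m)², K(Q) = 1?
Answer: -1867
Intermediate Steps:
m = ⅔ (m = -(1 - 3)*(-1 + 4)/9 = -(-2)*3/9 = -⅑*(-6) = ⅔ ≈ 0.66667)
T(R, j) = 1 (T(R, j) = 1² = 1)
-1868 + T(60, 6) = -1868 + 1 = -1867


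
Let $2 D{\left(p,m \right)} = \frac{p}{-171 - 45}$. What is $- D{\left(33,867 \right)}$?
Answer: $\frac{11}{144} \approx 0.076389$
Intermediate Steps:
$D{\left(p,m \right)} = - \frac{p}{432}$ ($D{\left(p,m \right)} = \frac{p \frac{1}{-171 - 45}}{2} = \frac{p \frac{1}{-216}}{2} = \frac{p \left(- \frac{1}{216}\right)}{2} = \frac{\left(- \frac{1}{216}\right) p}{2} = - \frac{p}{432}$)
$- D{\left(33,867 \right)} = - \frac{\left(-1\right) 33}{432} = \left(-1\right) \left(- \frac{11}{144}\right) = \frac{11}{144}$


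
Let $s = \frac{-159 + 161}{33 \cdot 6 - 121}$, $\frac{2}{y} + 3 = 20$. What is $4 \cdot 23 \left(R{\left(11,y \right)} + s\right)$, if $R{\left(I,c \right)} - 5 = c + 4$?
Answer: $\frac{1101148}{1309} \approx 841.21$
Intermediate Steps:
$y = \frac{2}{17}$ ($y = \frac{2}{-3 + 20} = \frac{2}{17} \approx 0.11765$)
$R{\left(I,c \right)} = 9 + c$ ($R{\left(I,c \right)} = 5 + \left(c + 4\right) = 5 + \left(4 + c\right) = 9 + c$)
$s = \frac{2}{77}$ ($s = \frac{2}{198 - 121} = \frac{2}{77} \approx 0.025974$)
$4 \cdot 23 \left(R{\left(11,y \right)} + s\right) = 4 \cdot 23 \left(\left(9 + \frac{2}{17}\right) + \frac{2}{77}\right) = 92 \left(\frac{155}{17} + \frac{2}{77}\right) = 92 \cdot \frac{11969}{1309} = \frac{1101148}{1309}$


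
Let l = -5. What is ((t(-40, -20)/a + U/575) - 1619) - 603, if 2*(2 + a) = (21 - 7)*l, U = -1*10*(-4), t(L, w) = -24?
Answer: -9451554/4255 ≈ -2221.3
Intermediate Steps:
U = 40 (U = -10*(-4) = 40)
a = -37 (a = -2 + ((21 - 7)*(-5))/2 = -2 + (14*(-5))/2 = -2 + (1/2)*(-70) = -2 - 35 = -37)
((t(-40, -20)/a + U/575) - 1619) - 603 = ((-24/(-37) + 40/575) - 1619) - 603 = ((-24*(-1/37) + 40*(1/575)) - 1619) - 603 = ((24/37 + 8/115) - 1619) - 603 = (3056/4255 - 1619) - 603 = -6885789/4255 - 603 = -9451554/4255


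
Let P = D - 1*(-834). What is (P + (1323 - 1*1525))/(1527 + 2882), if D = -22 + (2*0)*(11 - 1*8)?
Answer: 610/4409 ≈ 0.13835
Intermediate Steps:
D = -22 (D = -22 + 0*(11 - 8) = -22 + 0*3 = -22 + 0 = -22)
P = 812 (P = -22 - 1*(-834) = -22 + 834 = 812)
(P + (1323 - 1*1525))/(1527 + 2882) = (812 + (1323 - 1*1525))/(1527 + 2882) = (812 + (1323 - 1525))/4409 = (812 - 202)*(1/4409) = 610*(1/4409) = 610/4409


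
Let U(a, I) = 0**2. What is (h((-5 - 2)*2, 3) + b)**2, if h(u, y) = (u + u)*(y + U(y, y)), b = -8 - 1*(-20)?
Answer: 5184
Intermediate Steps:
U(a, I) = 0
b = 12 (b = -8 + 20 = 12)
h(u, y) = 2*u*y (h(u, y) = (u + u)*(y + 0) = (2*u)*y = 2*u*y)
(h((-5 - 2)*2, 3) + b)**2 = (2*((-5 - 2)*2)*3 + 12)**2 = (2*(-7*2)*3 + 12)**2 = (2*(-14)*3 + 12)**2 = (-84 + 12)**2 = (-72)**2 = 5184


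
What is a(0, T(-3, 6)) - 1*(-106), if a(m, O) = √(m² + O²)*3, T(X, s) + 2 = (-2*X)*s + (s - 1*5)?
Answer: 211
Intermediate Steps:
T(X, s) = -7 + s - 2*X*s (T(X, s) = -2 + ((-2*X)*s + (s - 1*5)) = -2 + (-2*X*s + (s - 5)) = -2 + (-2*X*s + (-5 + s)) = -2 + (-5 + s - 2*X*s) = -7 + s - 2*X*s)
a(m, O) = 3*√(O² + m²) (a(m, O) = √(O² + m²)*3 = 3*√(O² + m²))
a(0, T(-3, 6)) - 1*(-106) = 3*√((-7 + 6 - 2*(-3)*6)² + 0²) - 1*(-106) = 3*√((-7 + 6 + 36)² + 0) + 106 = 3*√(35² + 0) + 106 = 3*√(1225 + 0) + 106 = 3*√1225 + 106 = 3*35 + 106 = 105 + 106 = 211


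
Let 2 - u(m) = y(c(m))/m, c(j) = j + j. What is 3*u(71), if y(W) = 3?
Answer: 417/71 ≈ 5.8732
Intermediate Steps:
c(j) = 2*j
u(m) = 2 - 3/m
3*u(71) = 3*(2 - 3/71) = 3*(139/71) = 417/71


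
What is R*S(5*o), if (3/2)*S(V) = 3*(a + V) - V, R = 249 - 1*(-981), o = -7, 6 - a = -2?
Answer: -37720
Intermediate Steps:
a = 8 (a = 6 - 1*(-2) = 6 + 2 = 8)
R = 1230 (R = 249 + 981 = 1230)
S(V) = 16 + 4*V/3 (S(V) = 2*(3*(8 + V) - V)/3 = 2*((24 + 3*V) - V)/3 = 2*(24 + 2*V)/3 = 16 + 4*V/3)
R*S(5*o) = 1230*(16 + 4*(5*(-7))/3) = 1230*(16 + (4/3)*(-35)) = 1230*(16 - 140/3) = 1230*(-92/3) = -37720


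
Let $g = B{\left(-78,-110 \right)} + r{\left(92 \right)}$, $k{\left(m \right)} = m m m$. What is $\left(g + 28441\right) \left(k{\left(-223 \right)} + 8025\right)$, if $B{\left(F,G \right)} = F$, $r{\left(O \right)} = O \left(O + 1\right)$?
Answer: $-409119449098$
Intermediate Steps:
$r{\left(O \right)} = O \left(1 + O\right)$
$k{\left(m \right)} = m^{3}$ ($k{\left(m \right)} = m^{2} m = m^{3}$)
$g = 8478$ ($g = -78 + 92 \left(1 + 92\right) = -78 + 92 \cdot 93 = -78 + 8556 = 8478$)
$\left(g + 28441\right) \left(k{\left(-223 \right)} + 8025\right) = \left(8478 + 28441\right) \left(\left(-223\right)^{3} + 8025\right) = 36919 \left(-11089567 + 8025\right) = 36919 \left(-11081542\right) = -409119449098$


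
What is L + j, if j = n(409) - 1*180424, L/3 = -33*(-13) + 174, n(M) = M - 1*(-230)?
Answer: -177976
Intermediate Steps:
n(M) = 230 + M (n(M) = M + 230 = 230 + M)
L = 1809 (L = 3*(-33*(-13) + 174) = 3*(429 + 174) = 3*603 = 1809)
j = -179785 (j = (230 + 409) - 1*180424 = 639 - 180424 = -179785)
L + j = 1809 - 179785 = -177976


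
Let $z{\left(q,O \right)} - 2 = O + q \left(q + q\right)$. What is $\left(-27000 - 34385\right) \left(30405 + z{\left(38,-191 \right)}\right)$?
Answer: $-2032089040$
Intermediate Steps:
$z{\left(q,O \right)} = 2 + O + 2 q^{2}$ ($z{\left(q,O \right)} = 2 + \left(O + q \left(q + q\right)\right) = 2 + \left(O + q 2 q\right) = 2 + \left(O + 2 q^{2}\right) = 2 + O + 2 q^{2}$)
$\left(-27000 - 34385\right) \left(30405 + z{\left(38,-191 \right)}\right) = \left(-27000 - 34385\right) \left(30405 + \left(2 - 191 + 2 \cdot 38^{2}\right)\right) = - 61385 \left(30405 + \left(2 - 191 + 2 \cdot 1444\right)\right) = - 61385 \left(30405 + \left(2 - 191 + 2888\right)\right) = - 61385 \left(30405 + 2699\right) = \left(-61385\right) 33104 = -2032089040$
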